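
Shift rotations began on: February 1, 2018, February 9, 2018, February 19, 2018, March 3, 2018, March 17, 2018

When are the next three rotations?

April 2, 2018; April 20, 2018; May 10, 2018

The spacing grows by 2 each time: 8, 10, 12, 14 days.
Next gap: 16 days. March 17, 2018 + 16 days = April 2, 2018.
Next gap: 18 days. April 2, 2018 + 18 days = April 20, 2018.
Next gap: 20 days. April 20, 2018 + 20 days = May 10, 2018.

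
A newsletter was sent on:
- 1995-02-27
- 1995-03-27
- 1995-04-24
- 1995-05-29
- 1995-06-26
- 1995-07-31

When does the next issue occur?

1995-08-28

These are Mondays with 28, 28, 35, 28, 35-day gaps.
Each is the final Monday of its month — 1995-05-29 is past the 28th, so '4th Monday' doesn't fit.
Last Monday of August 1995: 1995-08-28.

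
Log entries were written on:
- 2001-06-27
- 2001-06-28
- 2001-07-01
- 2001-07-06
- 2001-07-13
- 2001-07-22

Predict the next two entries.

2001-08-02, 2001-08-15

Intervals are 1, 3, 5, 7, 9 days — an arithmetic progression with common difference 2.
Next gap: 11 days. 2001-07-22 + 11 days = 2001-08-02.
Next gap: 13 days. 2001-08-02 + 13 days = 2001-08-15.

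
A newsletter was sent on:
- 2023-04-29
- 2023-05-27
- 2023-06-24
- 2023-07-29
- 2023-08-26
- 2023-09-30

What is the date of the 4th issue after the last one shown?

2024-01-27

Every date is a Saturday; gaps 28, 28, 35, 28, 35 days.
Each is the last Saturday of its month (at least one falls on the 29th or later, ruling out '4th Saturday').
Last Saturday of October 2023: 2023-10-28.
November 2023 ends with Saturday 2023-11-25.
Last Saturday of December 2023: 2023-12-30.
January 2024 ends with Saturday 2024-01-27.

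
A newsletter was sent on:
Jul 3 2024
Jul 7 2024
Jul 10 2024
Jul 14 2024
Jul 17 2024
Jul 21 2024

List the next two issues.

Jul 24 2024, Jul 28 2024

Gaps: 4, 3, 4, 3, 4 days — not constant, but cyclic with period 2.
The events fall on every Wednesday and Sunday.
The following Wednesday is Jul 24 2024.
The following Sunday is Jul 28 2024.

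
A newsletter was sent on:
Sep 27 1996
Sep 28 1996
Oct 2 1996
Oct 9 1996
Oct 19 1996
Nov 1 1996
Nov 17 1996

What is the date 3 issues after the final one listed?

Jan 22 1997

The spacing grows by 3 each time: 1, 4, 7, 10, 13, 16 days.
Next gap: 19 days. Nov 17 1996 + 19 days = Dec 6 1996.
Next gap: 22 days. Dec 6 1996 + 22 days = Dec 28 1996.
Next gap: 25 days. Dec 28 1996 + 25 days = Jan 22 1997.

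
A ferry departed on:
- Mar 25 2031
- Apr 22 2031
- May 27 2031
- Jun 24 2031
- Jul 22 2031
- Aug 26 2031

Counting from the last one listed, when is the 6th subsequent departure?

Gaps: 28, 35, 28, 28, 35 days — a mix of 28 and 35. Every date is a Tuesday.
Each is the 4th Tuesday of its month.
September 2031 — 4th Tuesday is Sep 23 2031.
4th Tuesday of October 2031: Oct 28 2031.
November 2031 — 4th Tuesday is Nov 25 2031.
December 2031 — 4th Tuesday is Dec 23 2031.
4th Tuesday of January 2032: Jan 27 2032.
February 2032 — 4th Tuesday is Feb 24 2032.

Feb 24 2032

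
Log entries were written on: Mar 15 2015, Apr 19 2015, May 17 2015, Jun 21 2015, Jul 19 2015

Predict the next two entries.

Aug 16 2015, Sep 20 2015

These are Sundays at 28- or 35-day spacing (35, 28, 35, 28).
The pattern: 3rd Sunday of the month.
3rd Sunday of August 2015: Aug 16 2015.
September 2015 — 3rd Sunday is Sep 20 2015.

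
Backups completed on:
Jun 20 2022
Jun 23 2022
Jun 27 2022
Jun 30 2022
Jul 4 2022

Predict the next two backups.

Jul 7 2022, Jul 11 2022

The gap pattern 3, 4, 3, 4 repeats every 2 events.
These are the Mondays and Thursdays of each week.
The following Thursday is Jul 7 2022.
Next Monday: Jul 11 2022.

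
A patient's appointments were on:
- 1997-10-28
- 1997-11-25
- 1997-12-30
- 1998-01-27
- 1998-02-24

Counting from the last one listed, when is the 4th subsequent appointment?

1998-06-30

All Tuesdays; the gaps (28, 35, 28, 28) vary with month length.
This is the last Tuesday of each month.
March 1998 ends with Tuesday 1998-03-31.
Last Tuesday of April 1998: 1998-04-28.
May 1998 ends with Tuesday 1998-05-26.
Last Tuesday of June 1998: 1998-06-30.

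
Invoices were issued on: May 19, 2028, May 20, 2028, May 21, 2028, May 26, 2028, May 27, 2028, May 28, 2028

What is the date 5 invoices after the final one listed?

Every event lands on a Friday or Saturday or Sunday (gaps cycle 1, 1, 5, 1, 1).
So the schedule is: every Friday, Saturday and Sunday.
Next Friday: June 2, 2028.
Next Saturday: June 3, 2028.
Next Sunday: June 4, 2028.
The following Friday is June 9, 2028.
The following Saturday is June 10, 2028.

June 10, 2028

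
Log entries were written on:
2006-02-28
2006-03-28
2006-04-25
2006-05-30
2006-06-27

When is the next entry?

2006-07-25

All Tuesdays; the gaps (28, 28, 35, 28) vary with month length.
This is the last Tuesday of each month.
Last Tuesday of July 2006: 2006-07-25.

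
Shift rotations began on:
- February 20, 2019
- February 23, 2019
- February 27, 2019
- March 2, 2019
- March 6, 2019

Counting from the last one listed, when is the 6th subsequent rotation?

March 27, 2019

The gap pattern 3, 4, 3, 4 repeats every 2 events.
These are the Wednesdays and Saturdays of each week.
Next Saturday: March 9, 2019.
The following Wednesday is March 13, 2019.
Next Saturday: March 16, 2019.
Next Wednesday: March 20, 2019.
Next Saturday: March 23, 2019.
Next Wednesday: March 27, 2019.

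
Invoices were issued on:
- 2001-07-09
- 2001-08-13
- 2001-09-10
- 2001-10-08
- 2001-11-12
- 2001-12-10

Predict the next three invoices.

2002-01-14, 2002-02-11, 2002-03-11

All dates are Mondays, 35, 28, 28, 35, 28 days apart.
Specifically, the 2nd Monday of each month.
January 2002 — 2nd Monday is 2002-01-14.
February 2002 — 2nd Monday is 2002-02-11.
March 2002 — 2nd Monday is 2002-03-11.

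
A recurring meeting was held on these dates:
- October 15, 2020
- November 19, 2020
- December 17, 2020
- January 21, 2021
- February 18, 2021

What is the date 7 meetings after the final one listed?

September 16, 2021

These are Thursdays at 28- or 35-day spacing (35, 28, 35, 28).
The pattern: 3rd Thursday of the month.
March 2021 — 3rd Thursday is March 18, 2021.
3rd Thursday of April 2021: April 15, 2021.
May 2021 — 3rd Thursday is May 20, 2021.
3rd Thursday of June 2021: June 17, 2021.
July 2021 — 3rd Thursday is July 15, 2021.
August 2021 — 3rd Thursday is August 19, 2021.
3rd Thursday of September 2021: September 16, 2021.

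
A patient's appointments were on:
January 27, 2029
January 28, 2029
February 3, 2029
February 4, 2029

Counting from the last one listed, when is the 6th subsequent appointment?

February 25, 2029

The gap pattern 1, 6, 1 repeats every 2 events.
These are the Saturdays and Sundays of each week.
The following Saturday is February 10, 2029.
The following Sunday is February 11, 2029.
The following Saturday is February 17, 2029.
The following Sunday is February 18, 2029.
Next Saturday: February 24, 2029.
The following Sunday is February 25, 2029.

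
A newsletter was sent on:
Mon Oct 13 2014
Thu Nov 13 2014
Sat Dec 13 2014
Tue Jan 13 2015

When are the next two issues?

The day-of-month is always 13 (31, 30, 31 days between events).
So this recurs on the 13th of each month.
February 2015: Fri Feb 13 2015.
Next: March 2015 → Fri Mar 13 2015.

Fri Feb 13 2015, Fri Mar 13 2015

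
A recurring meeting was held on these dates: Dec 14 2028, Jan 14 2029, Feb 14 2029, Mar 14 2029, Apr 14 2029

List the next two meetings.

Each date is the 14th; the gaps (31, 31, 28, 31) track the month lengths.
The rule is the 14th of each month.
May 2029: May 14 2029.
Next: June 2029 → Jun 14 2029.

May 14 2029, Jun 14 2029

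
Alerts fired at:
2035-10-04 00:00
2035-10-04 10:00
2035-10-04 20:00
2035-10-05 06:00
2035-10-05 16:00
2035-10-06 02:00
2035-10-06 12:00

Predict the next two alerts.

2035-10-06 22:00, 2035-10-07 08:00

Spacing: 10, 10, 10, 10, 10, 10 h — constant 10 h.
2035-10-06 12:00 + 10 h = 2035-10-06 22:00.
2035-10-06 22:00 + 10 h = 2035-10-07 08:00.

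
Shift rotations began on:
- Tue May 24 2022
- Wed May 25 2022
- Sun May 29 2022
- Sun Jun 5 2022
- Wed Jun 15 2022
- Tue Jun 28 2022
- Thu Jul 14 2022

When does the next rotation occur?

Tue Aug 2 2022

Intervals are 1, 4, 7, 10, 13, 16 days — an arithmetic progression with common difference 3.
Next gap: 19 days. Thu Jul 14 2022 + 19 days = Tue Aug 2 2022.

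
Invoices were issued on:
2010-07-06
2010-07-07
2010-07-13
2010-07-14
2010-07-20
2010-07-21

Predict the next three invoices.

Every event lands on a Tuesday or Wednesday (gaps cycle 1, 6, 1, 6, 1).
So the schedule is: every Tuesday and Wednesday.
Next Tuesday: 2010-07-27.
The following Wednesday is 2010-07-28.
The following Tuesday is 2010-08-03.

2010-07-27, 2010-07-28, 2010-08-03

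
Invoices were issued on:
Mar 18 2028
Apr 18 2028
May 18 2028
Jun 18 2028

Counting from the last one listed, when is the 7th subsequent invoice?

Jan 18 2029

Gaps: 31, 30, 31 days — not constant. Every event is on the 18th of the month.
Pattern: the 18th of each month.
July 2028: Jul 18 2028.
August 2028: Aug 18 2028.
September 2028: Sep 18 2028.
October 2028: Oct 18 2028.
November 2028: Nov 18 2028.
December 2028: Dec 18 2028.
January 2029: Jan 18 2029.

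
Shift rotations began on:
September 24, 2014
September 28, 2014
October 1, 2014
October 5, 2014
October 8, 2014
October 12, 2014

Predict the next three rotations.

October 15, 2014; October 19, 2014; October 22, 2014

Every event lands on a Wednesday or Sunday (gaps cycle 4, 3, 4, 3, 4).
So the schedule is: every Wednesday and Sunday.
The following Wednesday is October 15, 2014.
The following Sunday is October 19, 2014.
Next Wednesday: October 22, 2014.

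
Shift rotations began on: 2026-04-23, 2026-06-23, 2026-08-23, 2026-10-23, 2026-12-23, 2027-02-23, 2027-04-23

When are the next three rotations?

2027-06-23, 2027-08-23, 2027-10-23

Gaps: 61, 61, 61, 61, 62, 59 days — not constant. Every event is on the 23rd of the month.
Pattern: the 23rd of every 2 months.
June 2027: 2027-06-23.
August 2027: 2027-08-23.
Next: October 2027 → 2027-10-23.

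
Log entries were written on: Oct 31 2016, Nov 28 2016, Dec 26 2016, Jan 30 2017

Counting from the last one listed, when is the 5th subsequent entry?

Every date is a Monday; gaps 28, 28, 35 days.
Each is the last Monday of its month (at least one falls on the 29th or later, ruling out '4th Monday').
February 2017 ends with Monday Feb 27 2017.
Last Monday of March 2017: Mar 27 2017.
April 2017 ends with Monday Apr 24 2017.
May 2017 ends with Monday May 29 2017.
Last Monday of June 2017: Jun 26 2017.

Jun 26 2017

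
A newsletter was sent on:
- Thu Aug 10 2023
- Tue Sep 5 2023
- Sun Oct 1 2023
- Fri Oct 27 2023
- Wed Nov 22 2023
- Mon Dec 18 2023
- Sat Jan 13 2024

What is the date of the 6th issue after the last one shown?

Mon Jun 17 2024

The spacing is 26, 26, 26, 26, 26, 26 days — always 26 days.
Sat Jan 13 2024 + 26 days = Thu Feb 8 2024.
Thu Feb 8 2024 + 26 days = Tue Mar 5 2024.
Tue Mar 5 2024 + 26 days = Sun Mar 31 2024.
Sun Mar 31 2024 + 26 days = Fri Apr 26 2024.
Fri Apr 26 2024 + 26 days = Wed May 22 2024.
Wed May 22 2024 + 26 days = Mon Jun 17 2024.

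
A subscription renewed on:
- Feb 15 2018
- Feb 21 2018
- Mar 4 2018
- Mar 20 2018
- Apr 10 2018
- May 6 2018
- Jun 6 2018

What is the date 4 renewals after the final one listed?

Intervals are 6, 11, 16, 21, 26, 31 days — an arithmetic progression with common difference 5.
Next gap: 36 days. Jun 6 2018 + 36 days = Jul 12 2018.
Next gap: 41 days. Jul 12 2018 + 41 days = Aug 22 2018.
Next gap: 46 days. Aug 22 2018 + 46 days = Oct 7 2018.
Next gap: 51 days. Oct 7 2018 + 51 days = Nov 27 2018.

Nov 27 2018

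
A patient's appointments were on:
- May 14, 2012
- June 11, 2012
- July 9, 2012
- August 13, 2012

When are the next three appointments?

September 10, 2012; October 8, 2012; November 12, 2012

Gaps: 28, 28, 35 days — a mix of 28 and 35. Every date is a Monday.
Each is the 2nd Monday of its month.
September 2012 — 2nd Monday is September 10, 2012.
2nd Monday of October 2012: October 8, 2012.
November 2012 — 2nd Monday is November 12, 2012.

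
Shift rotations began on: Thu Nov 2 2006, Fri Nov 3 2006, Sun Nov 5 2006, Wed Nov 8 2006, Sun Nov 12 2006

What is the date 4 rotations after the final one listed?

Intervals are 1, 2, 3, 4 days — an arithmetic progression with common difference 1.
Next gap: 5 days. Sun Nov 12 2006 + 5 days = Fri Nov 17 2006.
Next gap: 6 days. Fri Nov 17 2006 + 6 days = Thu Nov 23 2006.
Next gap: 7 days. Thu Nov 23 2006 + 7 days = Thu Nov 30 2006.
Next gap: 8 days. Thu Nov 30 2006 + 8 days = Fri Dec 8 2006.

Fri Dec 8 2006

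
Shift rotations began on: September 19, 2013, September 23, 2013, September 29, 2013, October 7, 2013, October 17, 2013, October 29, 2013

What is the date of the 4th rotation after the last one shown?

January 5, 2014

Intervals are 4, 6, 8, 10, 12 days — an arithmetic progression with common difference 2.
Next gap: 14 days. October 29, 2013 + 14 days = November 12, 2013.
Next gap: 16 days. November 12, 2013 + 16 days = November 28, 2013.
Next gap: 18 days. November 28, 2013 + 18 days = December 16, 2013.
Next gap: 20 days. December 16, 2013 + 20 days = January 5, 2014.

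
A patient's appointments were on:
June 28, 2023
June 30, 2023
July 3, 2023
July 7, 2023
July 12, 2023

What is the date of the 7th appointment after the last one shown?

Gaps: 2, 3, 4, 5 days — each gap is 1 larger than the previous one.
Next gap: 6 days. July 12, 2023 + 6 days = July 18, 2023.
Next gap: 7 days. July 18, 2023 + 7 days = July 25, 2023.
Next gap: 8 days. July 25, 2023 + 8 days = August 2, 2023.
Next gap: 9 days. August 2, 2023 + 9 days = August 11, 2023.
Next gap: 10 days. August 11, 2023 + 10 days = August 21, 2023.
Next gap: 11 days. August 21, 2023 + 11 days = September 1, 2023.
Next gap: 12 days. September 1, 2023 + 12 days = September 13, 2023.

September 13, 2023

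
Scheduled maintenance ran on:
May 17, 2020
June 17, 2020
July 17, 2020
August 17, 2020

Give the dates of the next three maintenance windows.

September 17, 2020; October 17, 2020; November 17, 2020

Each date is the 17th; the gaps (31, 30, 31) track the month lengths.
The rule is the 17th of each month.
Next: September 2020 → September 17, 2020.
Next: October 2020 → October 17, 2020.
Next: November 2020 → November 17, 2020.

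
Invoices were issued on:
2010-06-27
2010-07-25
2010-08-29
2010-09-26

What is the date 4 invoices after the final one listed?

2011-01-30

Every date is a Sunday; gaps 28, 35, 28 days.
Each is the last Sunday of its month (at least one falls on the 29th or later, ruling out '4th Sunday').
October 2010 ends with Sunday 2010-10-31.
Last Sunday of November 2010: 2010-11-28.
December 2010 ends with Sunday 2010-12-26.
Last Sunday of January 2011: 2011-01-30.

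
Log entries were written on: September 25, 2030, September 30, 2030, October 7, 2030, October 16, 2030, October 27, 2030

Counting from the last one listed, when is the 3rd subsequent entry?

Intervals are 5, 7, 9, 11 days — an arithmetic progression with common difference 2.
Next gap: 13 days. October 27, 2030 + 13 days = November 9, 2030.
Next gap: 15 days. November 9, 2030 + 15 days = November 24, 2030.
Next gap: 17 days. November 24, 2030 + 17 days = December 11, 2030.

December 11, 2030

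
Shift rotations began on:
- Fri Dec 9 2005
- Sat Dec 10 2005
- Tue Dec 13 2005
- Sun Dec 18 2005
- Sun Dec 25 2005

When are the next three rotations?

Tue Jan 3 2006, Sat Jan 14 2006, Fri Jan 27 2006

Intervals are 1, 3, 5, 7 days — an arithmetic progression with common difference 2.
Next gap: 9 days. Sun Dec 25 2005 + 9 days = Tue Jan 3 2006.
Next gap: 11 days. Tue Jan 3 2006 + 11 days = Sat Jan 14 2006.
Next gap: 13 days. Sat Jan 14 2006 + 13 days = Fri Jan 27 2006.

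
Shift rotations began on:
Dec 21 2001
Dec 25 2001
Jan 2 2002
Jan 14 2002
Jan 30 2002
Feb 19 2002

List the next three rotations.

Mar 15 2002, Apr 12 2002, May 14 2002

The spacing grows by 4 each time: 4, 8, 12, 16, 20 days.
Next gap: 24 days. Feb 19 2002 + 24 days = Mar 15 2002.
Next gap: 28 days. Mar 15 2002 + 28 days = Apr 12 2002.
Next gap: 32 days. Apr 12 2002 + 32 days = May 14 2002.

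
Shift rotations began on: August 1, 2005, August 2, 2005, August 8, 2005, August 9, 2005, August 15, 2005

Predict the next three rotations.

Every event lands on a Monday or Tuesday (gaps cycle 1, 6, 1, 6).
So the schedule is: every Monday and Tuesday.
The following Tuesday is August 16, 2005.
The following Monday is August 22, 2005.
Next Tuesday: August 23, 2005.

August 16, 2005; August 22, 2005; August 23, 2005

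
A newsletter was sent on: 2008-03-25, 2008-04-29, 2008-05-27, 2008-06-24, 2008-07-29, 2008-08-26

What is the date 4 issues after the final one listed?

2008-12-30

All Tuesdays; the gaps (35, 28, 28, 35, 28) vary with month length.
This is the last Tuesday of each month.
September 2008 ends with Tuesday 2008-09-30.
October 2008 ends with Tuesday 2008-10-28.
Last Tuesday of November 2008: 2008-11-25.
Last Tuesday of December 2008: 2008-12-30.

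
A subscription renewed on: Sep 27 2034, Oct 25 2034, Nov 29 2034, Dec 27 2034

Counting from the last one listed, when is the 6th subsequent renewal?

These are Wednesdays with 28, 35, 28-day gaps.
Each is the final Wednesday of its month — Nov 29 2034 is past the 28th, so '4th Wednesday' doesn't fit.
Last Wednesday of January 2035: Jan 31 2035.
Last Wednesday of February 2035: Feb 28 2035.
Last Wednesday of March 2035: Mar 28 2035.
Last Wednesday of April 2035: Apr 25 2035.
May 2035 ends with Wednesday May 30 2035.
June 2035 ends with Wednesday Jun 27 2035.

Jun 27 2035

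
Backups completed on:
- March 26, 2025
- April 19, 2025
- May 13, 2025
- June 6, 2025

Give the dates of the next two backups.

The spacing is 24, 24, 24 days — always 24 days.
June 6, 2025 + 24 days = June 30, 2025.
June 30, 2025 + 24 days = July 24, 2025.

June 30, 2025; July 24, 2025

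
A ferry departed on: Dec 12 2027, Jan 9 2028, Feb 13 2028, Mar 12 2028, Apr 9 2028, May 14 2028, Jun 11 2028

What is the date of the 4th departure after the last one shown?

Gaps: 28, 35, 28, 28, 35, 28 days — a mix of 28 and 35. Every date is a Sunday.
Each is the 2nd Sunday of its month.
2nd Sunday of July 2028: Jul 9 2028.
August 2028 — 2nd Sunday is Aug 13 2028.
2nd Sunday of September 2028: Sep 10 2028.
October 2028 — 2nd Sunday is Oct 8 2028.

Oct 8 2028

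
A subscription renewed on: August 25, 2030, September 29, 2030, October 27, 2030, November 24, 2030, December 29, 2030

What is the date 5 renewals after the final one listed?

Every date is a Sunday; gaps 35, 28, 28, 35 days.
Each is the last Sunday of its month (at least one falls on the 29th or later, ruling out '4th Sunday').
January 2031 ends with Sunday January 26, 2031.
February 2031 ends with Sunday February 23, 2031.
Last Sunday of March 2031: March 30, 2031.
Last Sunday of April 2031: April 27, 2031.
Last Sunday of May 2031: May 25, 2031.

May 25, 2031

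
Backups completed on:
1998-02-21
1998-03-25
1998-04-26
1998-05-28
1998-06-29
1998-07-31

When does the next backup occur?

Gaps between consecutive events: 32, 32, 32, 32, 32 days — a constant 32-day interval.
1998-07-31 + 32 days = 1998-09-01.

1998-09-01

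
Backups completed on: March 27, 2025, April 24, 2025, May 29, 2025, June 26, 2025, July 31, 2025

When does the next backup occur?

All Thursdays; the gaps (28, 35, 28, 35) vary with month length.
This is the last Thursday of each month.
August 2025 ends with Thursday August 28, 2025.

August 28, 2025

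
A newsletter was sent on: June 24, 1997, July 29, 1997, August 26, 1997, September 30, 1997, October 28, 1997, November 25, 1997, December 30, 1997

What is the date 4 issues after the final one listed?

These are Tuesdays with 35, 28, 35, 28, 28, 35-day gaps.
Each is the final Tuesday of its month — July 29, 1997 is past the 28th, so '4th Tuesday' doesn't fit.
Last Tuesday of January 1998: January 27, 1998.
Last Tuesday of February 1998: February 24, 1998.
Last Tuesday of March 1998: March 31, 1998.
Last Tuesday of April 1998: April 28, 1998.

April 28, 1998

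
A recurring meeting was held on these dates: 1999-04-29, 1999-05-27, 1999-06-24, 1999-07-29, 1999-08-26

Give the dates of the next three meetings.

1999-09-30, 1999-10-28, 1999-11-25

All Thursdays; the gaps (28, 28, 35, 28) vary with month length.
This is the last Thursday of each month.
Last Thursday of September 1999: 1999-09-30.
Last Thursday of October 1999: 1999-10-28.
November 1999 ends with Thursday 1999-11-25.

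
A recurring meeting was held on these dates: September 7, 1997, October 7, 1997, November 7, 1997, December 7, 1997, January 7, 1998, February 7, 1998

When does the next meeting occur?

Gaps: 30, 31, 30, 31, 31 days — not constant. Every event is on the 7th of the month.
Pattern: the 7th of each month.
March 1998: March 7, 1998.

March 7, 1998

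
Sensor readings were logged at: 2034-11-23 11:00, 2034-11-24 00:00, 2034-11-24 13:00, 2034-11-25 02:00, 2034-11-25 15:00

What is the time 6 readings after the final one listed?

2034-11-28 21:00

Spacing: 13, 13, 13, 13 h — constant 13 h.
2034-11-25 15:00 + 13 h = 2034-11-26 04:00.
2034-11-26 04:00 + 13 h = 2034-11-26 17:00.
2034-11-26 17:00 + 13 h = 2034-11-27 06:00.
2034-11-27 06:00 + 13 h = 2034-11-27 19:00.
2034-11-27 19:00 + 13 h = 2034-11-28 08:00.
2034-11-28 08:00 + 13 h = 2034-11-28 21:00.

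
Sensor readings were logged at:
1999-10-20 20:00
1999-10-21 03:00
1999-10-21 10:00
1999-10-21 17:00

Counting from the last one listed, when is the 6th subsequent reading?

1999-10-23 11:00

The interval is a steady 7 hours (7, 7, 7).
1999-10-21 17:00 + 7 h = 1999-10-22 00:00.
1999-10-22 00:00 + 7 h = 1999-10-22 07:00.
1999-10-22 07:00 + 7 h = 1999-10-22 14:00.
1999-10-22 14:00 + 7 h = 1999-10-22 21:00.
1999-10-22 21:00 + 7 h = 1999-10-23 04:00.
1999-10-23 04:00 + 7 h = 1999-10-23 11:00.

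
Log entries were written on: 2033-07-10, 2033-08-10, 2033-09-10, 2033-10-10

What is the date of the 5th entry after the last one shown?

Gaps: 31, 31, 30 days — not constant. Every event is on the 10th of the month.
Pattern: the 10th of each month.
November 2033: 2033-11-10.
Next: December 2033 → 2033-12-10.
Next: January 2034 → 2034-01-10.
Next: February 2034 → 2034-02-10.
Next: March 2034 → 2034-03-10.

2034-03-10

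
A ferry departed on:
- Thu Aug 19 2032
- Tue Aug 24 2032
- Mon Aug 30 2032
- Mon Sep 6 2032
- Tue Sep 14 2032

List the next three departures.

The spacing grows by 1 each time: 5, 6, 7, 8 days.
Next gap: 9 days. Tue Sep 14 2032 + 9 days = Thu Sep 23 2032.
Next gap: 10 days. Thu Sep 23 2032 + 10 days = Sun Oct 3 2032.
Next gap: 11 days. Sun Oct 3 2032 + 11 days = Thu Oct 14 2032.

Thu Sep 23 2032, Sun Oct 3 2032, Thu Oct 14 2032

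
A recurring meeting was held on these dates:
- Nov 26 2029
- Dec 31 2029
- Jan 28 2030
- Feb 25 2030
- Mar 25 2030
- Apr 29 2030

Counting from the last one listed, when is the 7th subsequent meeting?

All Mondays; the gaps (35, 28, 28, 28, 35) vary with month length.
This is the last Monday of each month.
May 2030 ends with Monday May 27 2030.
June 2030 ends with Monday Jun 24 2030.
Last Monday of July 2030: Jul 29 2030.
August 2030 ends with Monday Aug 26 2030.
Last Monday of September 2030: Sep 30 2030.
October 2030 ends with Monday Oct 28 2030.
Last Monday of November 2030: Nov 25 2030.

Nov 25 2030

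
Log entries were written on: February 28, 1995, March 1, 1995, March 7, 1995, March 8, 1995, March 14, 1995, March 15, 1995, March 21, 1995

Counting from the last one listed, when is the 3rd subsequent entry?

Gaps: 1, 6, 1, 6, 1, 6 days — not constant, but cyclic with period 2.
The events fall on every Tuesday and Wednesday.
The following Wednesday is March 22, 1995.
Next Tuesday: March 28, 1995.
The following Wednesday is March 29, 1995.

March 29, 1995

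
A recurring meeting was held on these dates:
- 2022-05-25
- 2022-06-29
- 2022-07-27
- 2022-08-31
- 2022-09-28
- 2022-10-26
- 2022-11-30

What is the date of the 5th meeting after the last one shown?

2023-04-26

All Wednesdays; the gaps (35, 28, 35, 28, 28, 35) vary with month length.
This is the last Wednesday of each month.
December 2022 ends with Wednesday 2022-12-28.
January 2023 ends with Wednesday 2023-01-25.
February 2023 ends with Wednesday 2023-02-22.
March 2023 ends with Wednesday 2023-03-29.
April 2023 ends with Wednesday 2023-04-26.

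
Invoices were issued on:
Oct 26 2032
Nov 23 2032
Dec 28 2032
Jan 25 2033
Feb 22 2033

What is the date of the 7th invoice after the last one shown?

Sep 27 2033

Gaps: 28, 35, 28, 28 days — a mix of 28 and 35. Every date is a Tuesday.
Each is the 4th Tuesday of its month.
March 2033 — 4th Tuesday is Mar 22 2033.
April 2033 — 4th Tuesday is Apr 26 2033.
May 2033 — 4th Tuesday is May 24 2033.
June 2033 — 4th Tuesday is Jun 28 2033.
July 2033 — 4th Tuesday is Jul 26 2033.
4th Tuesday of August 2033: Aug 23 2033.
September 2033 — 4th Tuesday is Sep 27 2033.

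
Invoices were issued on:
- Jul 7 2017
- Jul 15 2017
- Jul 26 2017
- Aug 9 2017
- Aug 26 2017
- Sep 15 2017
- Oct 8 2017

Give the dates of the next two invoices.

Nov 3 2017, Dec 2 2017

Intervals are 8, 11, 14, 17, 20, 23 days — an arithmetic progression with common difference 3.
Next gap: 26 days. Oct 8 2017 + 26 days = Nov 3 2017.
Next gap: 29 days. Nov 3 2017 + 29 days = Dec 2 2017.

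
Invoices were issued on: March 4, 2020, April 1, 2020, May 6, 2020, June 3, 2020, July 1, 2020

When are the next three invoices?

Gaps: 28, 35, 28, 28 days — a mix of 28 and 35. Every date is a Wednesday.
Each is the 1st Wednesday of its month.
August 2020 — 1st Wednesday is August 5, 2020.
1st Wednesday of September 2020: September 2, 2020.
October 2020 — 1st Wednesday is October 7, 2020.

August 5, 2020; September 2, 2020; October 7, 2020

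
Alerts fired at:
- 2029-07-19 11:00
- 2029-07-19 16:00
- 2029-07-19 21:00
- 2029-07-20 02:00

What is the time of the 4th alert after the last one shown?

2029-07-20 22:00

The interval is a steady 5 hours (5, 5, 5).
2029-07-20 02:00 + 5 h = 2029-07-20 07:00.
2029-07-20 07:00 + 5 h = 2029-07-20 12:00.
2029-07-20 12:00 + 5 h = 2029-07-20 17:00.
2029-07-20 17:00 + 5 h = 2029-07-20 22:00.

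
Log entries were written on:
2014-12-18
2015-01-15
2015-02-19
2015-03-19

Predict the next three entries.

2015-04-16, 2015-05-21, 2015-06-18

All dates are Thursdays, 28, 35, 28 days apart.
Specifically, the 3rd Thursday of each month.
April 2015 — 3rd Thursday is 2015-04-16.
May 2015 — 3rd Thursday is 2015-05-21.
June 2015 — 3rd Thursday is 2015-06-18.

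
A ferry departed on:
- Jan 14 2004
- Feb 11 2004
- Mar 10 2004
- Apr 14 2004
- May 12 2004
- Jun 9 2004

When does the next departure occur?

Jul 14 2004

These are Wednesdays at 28- or 35-day spacing (28, 28, 35, 28, 28).
The pattern: 2nd Wednesday of the month.
July 2004 — 2nd Wednesday is Jul 14 2004.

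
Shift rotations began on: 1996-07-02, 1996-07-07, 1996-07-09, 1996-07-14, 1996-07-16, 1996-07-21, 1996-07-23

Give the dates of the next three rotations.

Every event lands on a Tuesday or Sunday (gaps cycle 5, 2, 5, 2, 5, 2).
So the schedule is: every Tuesday and Sunday.
The following Sunday is 1996-07-28.
Next Tuesday: 1996-07-30.
Next Sunday: 1996-08-04.

1996-07-28, 1996-07-30, 1996-08-04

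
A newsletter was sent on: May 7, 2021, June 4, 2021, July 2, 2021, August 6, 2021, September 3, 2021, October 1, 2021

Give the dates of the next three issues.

Gaps: 28, 28, 35, 28, 28 days — a mix of 28 and 35. Every date is a Friday.
Each is the 1st Friday of its month.
1st Friday of November 2021: November 5, 2021.
December 2021 — 1st Friday is December 3, 2021.
January 2022 — 1st Friday is January 7, 2022.

November 5, 2021; December 3, 2021; January 7, 2022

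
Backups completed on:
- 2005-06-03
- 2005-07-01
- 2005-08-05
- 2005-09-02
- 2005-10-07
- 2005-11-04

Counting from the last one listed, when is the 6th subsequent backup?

Gaps: 28, 35, 28, 35, 28 days — a mix of 28 and 35. Every date is a Friday.
Each is the 1st Friday of its month.
December 2005 — 1st Friday is 2005-12-02.
1st Friday of January 2006: 2006-01-06.
1st Friday of February 2006: 2006-02-03.
1st Friday of March 2006: 2006-03-03.
April 2006 — 1st Friday is 2006-04-07.
1st Friday of May 2006: 2006-05-05.

2006-05-05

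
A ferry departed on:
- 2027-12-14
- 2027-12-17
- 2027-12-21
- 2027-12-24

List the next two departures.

2027-12-28, 2027-12-31

The gap pattern 3, 4, 3 repeats every 2 events.
These are the Tuesdays and Fridays of each week.
The following Tuesday is 2027-12-28.
The following Friday is 2027-12-31.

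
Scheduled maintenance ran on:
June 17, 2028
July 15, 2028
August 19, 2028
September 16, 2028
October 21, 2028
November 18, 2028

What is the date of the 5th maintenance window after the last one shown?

April 21, 2029

Gaps: 28, 35, 28, 35, 28 days — a mix of 28 and 35. Every date is a Saturday.
Each is the 3rd Saturday of its month.
3rd Saturday of December 2028: December 16, 2028.
3rd Saturday of January 2029: January 20, 2029.
3rd Saturday of February 2029: February 17, 2029.
3rd Saturday of March 2029: March 17, 2029.
April 2029 — 3rd Saturday is April 21, 2029.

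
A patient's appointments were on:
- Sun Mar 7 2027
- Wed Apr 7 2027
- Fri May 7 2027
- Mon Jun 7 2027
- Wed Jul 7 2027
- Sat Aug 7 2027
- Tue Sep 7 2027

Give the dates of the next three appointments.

The day-of-month is always 7 (31, 30, 31, 30, 31, 31 days between events).
So this recurs on the 7th of each month.
October 2027: Thu Oct 7 2027.
Next: November 2027 → Sun Nov 7 2027.
December 2027: Tue Dec 7 2027.

Thu Oct 7 2027, Sun Nov 7 2027, Tue Dec 7 2027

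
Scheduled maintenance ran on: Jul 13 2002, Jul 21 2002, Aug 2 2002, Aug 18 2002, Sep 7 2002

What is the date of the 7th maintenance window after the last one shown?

May 17 2003

Intervals are 8, 12, 16, 20 days — an arithmetic progression with common difference 4.
Next gap: 24 days. Sep 7 2002 + 24 days = Oct 1 2002.
Next gap: 28 days. Oct 1 2002 + 28 days = Oct 29 2002.
Next gap: 32 days. Oct 29 2002 + 32 days = Nov 30 2002.
Next gap: 36 days. Nov 30 2002 + 36 days = Jan 5 2003.
Next gap: 40 days. Jan 5 2003 + 40 days = Feb 14 2003.
Next gap: 44 days. Feb 14 2003 + 44 days = Mar 30 2003.
Next gap: 48 days. Mar 30 2003 + 48 days = May 17 2003.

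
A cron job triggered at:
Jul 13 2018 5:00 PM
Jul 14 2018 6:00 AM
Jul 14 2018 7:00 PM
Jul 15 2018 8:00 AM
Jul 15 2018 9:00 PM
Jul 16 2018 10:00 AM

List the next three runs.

Gaps: 13, 13, 13, 13, 13 hours — each event is 13 hours after the previous one.
Jul 16 2018 10:00 AM + 13 h = Jul 16 2018 11:00 PM.
Jul 16 2018 11:00 PM + 13 h = Jul 17 2018 12:00 PM.
Jul 17 2018 12:00 PM + 13 h = Jul 18 2018 1:00 AM.

Jul 16 2018 11:00 PM, Jul 17 2018 12:00 PM, Jul 18 2018 1:00 AM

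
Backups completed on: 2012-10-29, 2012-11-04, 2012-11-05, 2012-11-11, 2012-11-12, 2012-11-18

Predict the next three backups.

2012-11-19, 2012-11-25, 2012-11-26

Gaps: 6, 1, 6, 1, 6 days — not constant, but cyclic with period 2.
The events fall on every Monday and Sunday.
Next Monday: 2012-11-19.
The following Sunday is 2012-11-25.
Next Monday: 2012-11-26.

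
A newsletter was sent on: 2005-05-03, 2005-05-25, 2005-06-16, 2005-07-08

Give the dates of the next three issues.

Every event comes 22 days after the last (22, 22, 22).
2005-07-08 + 22 days = 2005-07-30.
2005-07-30 + 22 days = 2005-08-21.
2005-08-21 + 22 days = 2005-09-12.

2005-07-30, 2005-08-21, 2005-09-12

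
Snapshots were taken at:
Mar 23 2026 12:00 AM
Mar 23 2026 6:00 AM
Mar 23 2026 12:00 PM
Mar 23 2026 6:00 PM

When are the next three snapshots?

Spacing: 6, 6, 6 h — constant 6 h.
Mar 23 2026 6:00 PM + 6 h = Mar 24 2026 12:00 AM.
Mar 24 2026 12:00 AM + 6 h = Mar 24 2026 6:00 AM.
Mar 24 2026 6:00 AM + 6 h = Mar 24 2026 12:00 PM.

Mar 24 2026 12:00 AM, Mar 24 2026 6:00 AM, Mar 24 2026 12:00 PM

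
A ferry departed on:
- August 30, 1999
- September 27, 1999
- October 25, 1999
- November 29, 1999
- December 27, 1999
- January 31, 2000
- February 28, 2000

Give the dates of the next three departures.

All Mondays; the gaps (28, 28, 35, 28, 35, 28) vary with month length.
This is the last Monday of each month.
March 2000 ends with Monday March 27, 2000.
Last Monday of April 2000: April 24, 2000.
May 2000 ends with Monday May 29, 2000.

March 27, 2000; April 24, 2000; May 29, 2000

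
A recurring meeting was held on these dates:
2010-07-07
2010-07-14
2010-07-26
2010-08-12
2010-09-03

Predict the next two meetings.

Gaps: 7, 12, 17, 22 days — each gap is 5 larger than the previous one.
Next gap: 27 days. 2010-09-03 + 27 days = 2010-09-30.
Next gap: 32 days. 2010-09-30 + 32 days = 2010-11-01.

2010-09-30, 2010-11-01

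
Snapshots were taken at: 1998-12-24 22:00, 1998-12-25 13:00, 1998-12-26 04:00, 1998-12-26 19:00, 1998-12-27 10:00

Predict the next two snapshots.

1998-12-28 01:00, 1998-12-28 16:00

Spacing: 15, 15, 15, 15 h — constant 15 h.
1998-12-27 10:00 + 15 h = 1998-12-28 01:00.
1998-12-28 01:00 + 15 h = 1998-12-28 16:00.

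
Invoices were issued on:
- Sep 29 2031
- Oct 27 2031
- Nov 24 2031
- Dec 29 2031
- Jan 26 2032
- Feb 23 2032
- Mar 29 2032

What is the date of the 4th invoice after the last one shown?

Jul 26 2032

These are Mondays with 28, 28, 35, 28, 28, 35-day gaps.
Each is the final Monday of its month — Sep 29 2031 is past the 28th, so '4th Monday' doesn't fit.
Last Monday of April 2032: Apr 26 2032.
Last Monday of May 2032: May 31 2032.
June 2032 ends with Monday Jun 28 2032.
July 2032 ends with Monday Jul 26 2032.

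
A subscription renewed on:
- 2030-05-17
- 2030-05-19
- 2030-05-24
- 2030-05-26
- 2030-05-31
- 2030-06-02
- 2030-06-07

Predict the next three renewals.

2030-06-09, 2030-06-14, 2030-06-16

Every event lands on a Friday or Sunday (gaps cycle 2, 5, 2, 5, 2, 5).
So the schedule is: every Friday and Sunday.
The following Sunday is 2030-06-09.
The following Friday is 2030-06-14.
The following Sunday is 2030-06-16.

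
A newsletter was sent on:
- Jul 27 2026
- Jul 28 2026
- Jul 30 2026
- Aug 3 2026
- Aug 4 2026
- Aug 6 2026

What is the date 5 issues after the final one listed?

Aug 18 2026

Every event lands on a Monday or Tuesday or Thursday (gaps cycle 1, 2, 4, 1, 2).
So the schedule is: every Monday, Tuesday and Thursday.
The following Monday is Aug 10 2026.
The following Tuesday is Aug 11 2026.
Next Thursday: Aug 13 2026.
Next Monday: Aug 17 2026.
Next Tuesday: Aug 18 2026.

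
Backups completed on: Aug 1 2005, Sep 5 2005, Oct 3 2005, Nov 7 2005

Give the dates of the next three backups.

These are Mondays at 28- or 35-day spacing (35, 28, 35).
The pattern: 1st Monday of the month.
1st Monday of December 2005: Dec 5 2005.
January 2006 — 1st Monday is Jan 2 2006.
February 2006 — 1st Monday is Feb 6 2006.

Dec 5 2005, Jan 2 2006, Feb 6 2006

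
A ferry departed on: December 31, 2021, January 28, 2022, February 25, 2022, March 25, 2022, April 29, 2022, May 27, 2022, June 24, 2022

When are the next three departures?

July 29, 2022; August 26, 2022; September 30, 2022

These are Fridays with 28, 28, 28, 35, 28, 28-day gaps.
Each is the final Friday of its month — December 31, 2021 is past the 28th, so '4th Friday' doesn't fit.
Last Friday of July 2022: July 29, 2022.
August 2022 ends with Friday August 26, 2022.
September 2022 ends with Friday September 30, 2022.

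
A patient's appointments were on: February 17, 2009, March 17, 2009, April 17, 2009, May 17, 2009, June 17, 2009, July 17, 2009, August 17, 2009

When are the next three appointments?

Each date is the 17th; the gaps (28, 31, 30, 31, 30, 31) track the month lengths.
The rule is the 17th of each month.
Next: September 2009 → September 17, 2009.
Next: October 2009 → October 17, 2009.
Next: November 2009 → November 17, 2009.

September 17, 2009; October 17, 2009; November 17, 2009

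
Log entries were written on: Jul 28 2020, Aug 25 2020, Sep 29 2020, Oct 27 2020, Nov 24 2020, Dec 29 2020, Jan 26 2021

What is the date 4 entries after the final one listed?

May 25 2021

Every date is a Tuesday; gaps 28, 35, 28, 28, 35, 28 days.
Each is the last Tuesday of its month (at least one falls on the 29th or later, ruling out '4th Tuesday').
February 2021 ends with Tuesday Feb 23 2021.
March 2021 ends with Tuesday Mar 30 2021.
April 2021 ends with Tuesday Apr 27 2021.
May 2021 ends with Tuesday May 25 2021.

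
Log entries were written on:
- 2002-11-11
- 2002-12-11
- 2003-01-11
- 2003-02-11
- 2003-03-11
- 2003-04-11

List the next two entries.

Each date is the 11th; the gaps (30, 31, 31, 28, 31) track the month lengths.
The rule is the 11th of each month.
Next: May 2003 → 2003-05-11.
June 2003: 2003-06-11.

2003-05-11, 2003-06-11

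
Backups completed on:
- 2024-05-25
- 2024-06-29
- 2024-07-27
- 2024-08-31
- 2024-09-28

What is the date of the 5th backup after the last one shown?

Every date is a Saturday; gaps 35, 28, 35, 28 days.
Each is the last Saturday of its month (at least one falls on the 29th or later, ruling out '4th Saturday').
October 2024 ends with Saturday 2024-10-26.
November 2024 ends with Saturday 2024-11-30.
December 2024 ends with Saturday 2024-12-28.
January 2025 ends with Saturday 2025-01-25.
Last Saturday of February 2025: 2025-02-22.

2025-02-22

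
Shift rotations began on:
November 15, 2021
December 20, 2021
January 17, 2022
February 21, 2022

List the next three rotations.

March 21, 2022; April 18, 2022; May 16, 2022

Gaps: 35, 28, 35 days — a mix of 28 and 35. Every date is a Monday.
Each is the 3rd Monday of its month.
March 2022 — 3rd Monday is March 21, 2022.
April 2022 — 3rd Monday is April 18, 2022.
May 2022 — 3rd Monday is May 16, 2022.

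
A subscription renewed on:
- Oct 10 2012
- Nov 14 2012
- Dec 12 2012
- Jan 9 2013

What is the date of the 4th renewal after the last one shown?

May 8 2013

Gaps: 35, 28, 28 days — a mix of 28 and 35. Every date is a Wednesday.
Each is the 2nd Wednesday of its month.
February 2013 — 2nd Wednesday is Feb 13 2013.
March 2013 — 2nd Wednesday is Mar 13 2013.
April 2013 — 2nd Wednesday is Apr 10 2013.
2nd Wednesday of May 2013: May 8 2013.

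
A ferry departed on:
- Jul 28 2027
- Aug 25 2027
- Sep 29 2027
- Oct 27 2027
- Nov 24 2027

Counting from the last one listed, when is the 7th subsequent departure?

Jun 28 2028

All Wednesdays; the gaps (28, 35, 28, 28) vary with month length.
This is the last Wednesday of each month.
Last Wednesday of December 2027: Dec 29 2027.
January 2028 ends with Wednesday Jan 26 2028.
February 2028 ends with Wednesday Feb 23 2028.
Last Wednesday of March 2028: Mar 29 2028.
April 2028 ends with Wednesday Apr 26 2028.
May 2028 ends with Wednesday May 31 2028.
June 2028 ends with Wednesday Jun 28 2028.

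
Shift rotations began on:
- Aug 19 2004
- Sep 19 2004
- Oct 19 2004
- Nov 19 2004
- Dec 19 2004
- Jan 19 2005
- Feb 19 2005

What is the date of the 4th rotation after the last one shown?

Each date is the 19th; the gaps (31, 30, 31, 30, 31, 31) track the month lengths.
The rule is the 19th of each month.
March 2005: Mar 19 2005.
Next: April 2005 → Apr 19 2005.
May 2005: May 19 2005.
Next: June 2005 → Jun 19 2005.

Jun 19 2005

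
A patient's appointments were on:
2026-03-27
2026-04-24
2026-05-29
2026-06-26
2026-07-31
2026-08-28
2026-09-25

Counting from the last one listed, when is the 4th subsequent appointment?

These are Fridays with 28, 35, 28, 35, 28, 28-day gaps.
Each is the final Friday of its month — 2026-05-29 is past the 28th, so '4th Friday' doesn't fit.
October 2026 ends with Friday 2026-10-30.
Last Friday of November 2026: 2026-11-27.
Last Friday of December 2026: 2026-12-25.
Last Friday of January 2027: 2027-01-29.

2027-01-29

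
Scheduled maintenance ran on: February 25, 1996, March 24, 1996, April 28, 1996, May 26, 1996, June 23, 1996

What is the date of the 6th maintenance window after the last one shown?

December 22, 1996

Gaps: 28, 35, 28, 28 days — a mix of 28 and 35. Every date is a Sunday.
Each is the 4th Sunday of its month.
4th Sunday of July 1996: July 28, 1996.
4th Sunday of August 1996: August 25, 1996.
4th Sunday of September 1996: September 22, 1996.
4th Sunday of October 1996: October 27, 1996.
November 1996 — 4th Sunday is November 24, 1996.
December 1996 — 4th Sunday is December 22, 1996.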